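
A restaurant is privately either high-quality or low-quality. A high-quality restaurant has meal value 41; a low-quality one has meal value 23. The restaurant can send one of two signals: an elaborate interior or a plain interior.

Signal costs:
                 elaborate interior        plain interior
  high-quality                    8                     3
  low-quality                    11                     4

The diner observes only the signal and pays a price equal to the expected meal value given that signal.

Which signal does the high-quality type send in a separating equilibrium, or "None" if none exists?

None

Try high-quality → elaborate interior, low-quality → plain interior:
  If types separate, elaborate interior earns payment 41 and plain interior earns 23.
  High-quality: elaborate interior gives 41 − 8 = 33; plain interior gives 23 − 3 = 20. No deviation. ✓
  Low-quality: plain interior gives 23 − 4 = 19; elaborate interior gives 41 − 11 = 30. Would deviate. ✗
Try high-quality → plain interior, low-quality → elaborate interior:
  If types separate, plain interior earns payment 41 and elaborate interior earns 23.
  High-quality: plain interior gives 41 − 3 = 38; elaborate interior gives 23 − 8 = 15. No deviation. ✓
  Low-quality: elaborate interior gives 23 − 11 = 12; plain interior gives 41 − 4 = 37. Would deviate. ✗
Neither assignment is incentive-compatible.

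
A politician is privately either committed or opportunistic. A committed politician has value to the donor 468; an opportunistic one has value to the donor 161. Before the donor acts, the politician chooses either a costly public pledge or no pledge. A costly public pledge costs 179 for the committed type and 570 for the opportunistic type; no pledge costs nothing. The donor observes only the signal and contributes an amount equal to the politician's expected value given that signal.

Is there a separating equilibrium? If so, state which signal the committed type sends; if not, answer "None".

pledge

Try committed → pledge, opportunistic → no pledge:
  If types separate, pledge earns payment 468 and no pledge earns 161.
  Committed: pledge gives 468 − 179 = 289; no pledge gives 161 − 0 = 161. No deviation. ✓
  Opportunistic: no pledge gives 161 − 0 = 161; pledge gives 468 − 570 = -102. No deviation. ✓
Both hold — the committed type sends pledge.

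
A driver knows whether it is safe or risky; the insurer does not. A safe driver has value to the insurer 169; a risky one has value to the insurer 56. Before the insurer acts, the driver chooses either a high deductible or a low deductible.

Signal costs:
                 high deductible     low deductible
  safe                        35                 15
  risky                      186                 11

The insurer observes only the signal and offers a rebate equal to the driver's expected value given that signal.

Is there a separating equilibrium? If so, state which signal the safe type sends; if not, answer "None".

Try safe → high deductible, risky → low deductible:
  Under separation the insurer infers type exactly: high deductible → safe (pays 169), low deductible → risky (pays 56).
  Safe: high deductible gives 169 − 35 = 134; low deductible gives 56 − 15 = 41. No deviation. ✓
  Risky: low deductible gives 56 − 11 = 45; high deductible gives 169 − 186 = -17. No deviation. ✓
Both hold — the safe type sends high deductible.

high deductible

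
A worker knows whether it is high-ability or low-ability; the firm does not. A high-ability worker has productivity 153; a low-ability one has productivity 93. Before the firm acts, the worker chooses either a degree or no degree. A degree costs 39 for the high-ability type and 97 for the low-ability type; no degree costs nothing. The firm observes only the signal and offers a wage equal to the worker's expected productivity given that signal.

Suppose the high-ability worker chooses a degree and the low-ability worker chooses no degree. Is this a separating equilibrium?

Under separation the firm infers type exactly: degree → high-ability (pays 153), no degree → low-ability (pays 93).
High-ability: degree gives 153 − 39 = 114; no degree gives 93 − 0 = 93. No deviation. ✓
Low-ability: no degree gives 93 − 0 = 93; degree gives 153 − 97 = 56. No deviation. ✓
Both incentive constraints hold.

Yes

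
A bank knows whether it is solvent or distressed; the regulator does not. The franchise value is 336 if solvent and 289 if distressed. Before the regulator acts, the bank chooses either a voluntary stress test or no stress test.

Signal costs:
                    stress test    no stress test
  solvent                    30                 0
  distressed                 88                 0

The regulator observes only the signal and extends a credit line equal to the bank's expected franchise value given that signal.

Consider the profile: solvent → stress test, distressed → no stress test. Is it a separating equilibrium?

Yes

If types separate, stress test earns payment 336 and no stress test earns 289.
Solvent: stress test gives 336 − 30 = 306; no stress test gives 289 − 0 = 289. No deviation. ✓
Distressed: no stress test gives 289 − 0 = 289; stress test gives 336 − 88 = 248. No deviation. ✓
Both incentive constraints hold.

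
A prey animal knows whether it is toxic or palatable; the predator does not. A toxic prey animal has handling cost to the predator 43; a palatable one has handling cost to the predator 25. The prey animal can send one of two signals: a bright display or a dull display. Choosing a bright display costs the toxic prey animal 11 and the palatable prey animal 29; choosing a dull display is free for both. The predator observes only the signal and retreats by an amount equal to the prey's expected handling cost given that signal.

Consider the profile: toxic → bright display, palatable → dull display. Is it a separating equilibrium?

If types separate, bright display earns payment 43 and dull display earns 25.
Toxic: bright display gives 43 − 11 = 32; dull display gives 25 − 0 = 25. No deviation. ✓
Palatable: dull display gives 25 − 0 = 25; bright display gives 43 − 29 = 14. No deviation. ✓
Neither type gains from mimicking the other.

Yes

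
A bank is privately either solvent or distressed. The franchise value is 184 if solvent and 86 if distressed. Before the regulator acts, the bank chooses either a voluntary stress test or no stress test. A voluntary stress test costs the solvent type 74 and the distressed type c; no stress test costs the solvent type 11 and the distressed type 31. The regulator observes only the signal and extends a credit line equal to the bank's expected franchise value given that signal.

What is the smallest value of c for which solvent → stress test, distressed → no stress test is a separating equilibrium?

Under separation: stress test → solvent (pays 184); no stress test → distressed (pays 86).
Solvent: 184 − 74 = 110 ≥ 86 − 11 = 75. Holds regardless of c. ✓
Distressed: 86 − 31 ≥ 184 − c, so c ≥ 184 − 55 = 129.

129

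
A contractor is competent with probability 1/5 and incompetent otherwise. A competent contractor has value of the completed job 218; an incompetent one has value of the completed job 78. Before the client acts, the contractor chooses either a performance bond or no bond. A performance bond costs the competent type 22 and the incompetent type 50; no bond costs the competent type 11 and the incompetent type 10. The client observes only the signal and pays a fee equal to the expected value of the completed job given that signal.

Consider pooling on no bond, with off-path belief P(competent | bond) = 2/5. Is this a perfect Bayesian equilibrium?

No

On the equilibrium path (no bond) the client holds the prior 1/5 and pays 1/5·218 + 4/5·78 = 106. Off-path (bond) belief 2/5 gives 2/5·218 + 3/5·78 = 134.
Competent: no bond gives 106 − 11 = 95; bond gives 134 − 22 = 112. Deviates. ✗
Incompetent: no bond gives 106 − 10 = 96; bond gives 134 − 50 = 84. Stays. ✓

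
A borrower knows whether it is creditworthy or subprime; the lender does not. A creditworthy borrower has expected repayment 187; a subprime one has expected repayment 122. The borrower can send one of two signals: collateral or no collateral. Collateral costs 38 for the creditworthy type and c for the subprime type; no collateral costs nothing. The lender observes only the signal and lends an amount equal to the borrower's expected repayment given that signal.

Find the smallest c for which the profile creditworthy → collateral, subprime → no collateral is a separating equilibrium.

65

Under separation: collateral → creditworthy (pays 187); no collateral → subprime (pays 122).
Creditworthy: 187 − 38 = 149 ≥ 122 − 0 = 122. Holds regardless of c. ✓
Subprime: 122 − 0 ≥ 187 − c, so c ≥ 187 − 122 = 65.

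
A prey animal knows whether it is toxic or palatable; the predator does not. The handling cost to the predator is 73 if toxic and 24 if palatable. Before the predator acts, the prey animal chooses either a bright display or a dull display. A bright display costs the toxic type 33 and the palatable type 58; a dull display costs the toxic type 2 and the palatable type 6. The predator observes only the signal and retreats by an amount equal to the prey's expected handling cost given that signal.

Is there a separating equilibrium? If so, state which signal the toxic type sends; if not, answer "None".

Try toxic → bright display, palatable → dull display:
  Under separation the predator infers type exactly: bright display → toxic (pays 73), dull display → palatable (pays 24).
  Toxic: bright display gives 73 − 33 = 40; dull display gives 24 − 2 = 22. No deviation. ✓
  Palatable: dull display gives 24 − 6 = 18; bright display gives 73 − 58 = 15. No deviation. ✓
Both hold — the toxic type sends bright display.

bright display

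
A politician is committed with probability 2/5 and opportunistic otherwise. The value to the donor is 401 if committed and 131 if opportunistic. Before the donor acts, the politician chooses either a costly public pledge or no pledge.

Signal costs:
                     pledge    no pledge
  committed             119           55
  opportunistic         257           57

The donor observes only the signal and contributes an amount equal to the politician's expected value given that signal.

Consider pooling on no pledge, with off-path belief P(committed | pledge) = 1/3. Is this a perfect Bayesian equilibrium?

Yes

At the pooled signal (no pledge) the donor holds the prior 2/5 and pays 2/5·401 + 3/5·131 = 239. Off-path (pledge) belief 1/3 gives 1/3·401 + 2/3·131 = 221.
Committed: no pledge gives 239 − 55 = 184; pledge gives 221 − 119 = 102. Stays. ✓
Opportunistic: no pledge gives 239 − 57 = 182; pledge gives 221 − 257 = -36. Stays. ✓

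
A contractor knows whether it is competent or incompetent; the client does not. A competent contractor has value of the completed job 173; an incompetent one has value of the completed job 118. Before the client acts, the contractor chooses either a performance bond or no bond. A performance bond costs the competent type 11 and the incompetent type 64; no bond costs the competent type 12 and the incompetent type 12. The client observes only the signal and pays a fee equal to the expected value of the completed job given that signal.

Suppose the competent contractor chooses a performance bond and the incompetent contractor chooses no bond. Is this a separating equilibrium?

No

Under separation the client infers type exactly: bond → competent (pays 173), no bond → incompetent (pays 118).
Competent: bond gives 173 − 11 = 162; no bond gives 118 − 12 = 106. No deviation. ✓
Incompetent: no bond gives 118 − 12 = 106; bond gives 173 − 64 = 109. Would deviate. ✗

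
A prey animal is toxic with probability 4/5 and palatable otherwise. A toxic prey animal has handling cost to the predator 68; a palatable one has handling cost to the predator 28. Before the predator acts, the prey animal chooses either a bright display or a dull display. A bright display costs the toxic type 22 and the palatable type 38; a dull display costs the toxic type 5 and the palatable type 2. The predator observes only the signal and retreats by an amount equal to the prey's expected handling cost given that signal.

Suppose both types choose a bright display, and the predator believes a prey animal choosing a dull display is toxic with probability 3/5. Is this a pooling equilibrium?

At the pooled signal (bright display) the predator holds the prior 4/5 and pays 4/5·68 + 1/5·28 = 60. Off-path (dull display) belief 3/5 gives 3/5·68 + 2/5·28 = 52.
Toxic: bright display gives 60 − 22 = 38; dull display gives 52 − 5 = 47. Deviates. ✗
Palatable: bright display gives 60 − 38 = 22; dull display gives 52 − 2 = 50. Deviates. ✗

No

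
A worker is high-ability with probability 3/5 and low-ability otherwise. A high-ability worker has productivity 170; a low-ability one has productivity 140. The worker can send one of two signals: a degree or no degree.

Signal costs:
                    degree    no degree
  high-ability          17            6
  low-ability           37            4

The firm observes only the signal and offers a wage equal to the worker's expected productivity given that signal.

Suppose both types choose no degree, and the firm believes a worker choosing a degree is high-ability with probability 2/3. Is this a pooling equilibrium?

On the equilibrium path (no degree) the firm holds the prior 3/5 and pays 3/5·170 + 2/5·140 = 158. Off-path (degree) belief 2/3 gives 2/3·170 + 1/3·140 = 160.
High-ability: no degree gives 158 − 6 = 152; degree gives 160 − 17 = 143. Stays. ✓
Low-ability: no degree gives 158 − 4 = 154; degree gives 160 − 37 = 123. Stays. ✓
Beliefs are Bayes-consistent on-path and both types best-respond.

Yes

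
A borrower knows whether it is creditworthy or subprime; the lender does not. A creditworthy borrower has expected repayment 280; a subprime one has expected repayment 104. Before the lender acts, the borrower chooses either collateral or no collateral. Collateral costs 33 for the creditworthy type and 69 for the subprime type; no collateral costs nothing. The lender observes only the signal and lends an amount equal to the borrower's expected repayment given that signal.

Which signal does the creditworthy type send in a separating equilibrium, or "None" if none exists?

Try creditworthy → collateral, subprime → no collateral:
  If types separate, collateral earns payment 280 and no collateral earns 104.
  Creditworthy: collateral gives 280 − 33 = 247; no collateral gives 104 − 0 = 104. No deviation. ✓
  Subprime: no collateral gives 104 − 0 = 104; collateral gives 280 − 69 = 211. Would deviate. ✗
Try creditworthy → no collateral, subprime → collateral:
  If types separate, no collateral earns payment 280 and collateral earns 104.
  Creditworthy: no collateral gives 280 − 0 = 280; collateral gives 104 − 33 = 71. No deviation. ✓
  Subprime: collateral gives 104 − 69 = 35; no collateral gives 280 − 0 = 280. Would deviate. ✗
Neither assignment is incentive-compatible.

None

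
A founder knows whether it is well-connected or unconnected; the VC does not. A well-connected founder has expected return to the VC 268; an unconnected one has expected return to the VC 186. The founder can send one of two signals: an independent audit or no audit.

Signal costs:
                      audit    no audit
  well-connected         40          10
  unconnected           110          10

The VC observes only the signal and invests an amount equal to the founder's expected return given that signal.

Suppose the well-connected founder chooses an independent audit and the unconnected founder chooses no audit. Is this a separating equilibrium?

Yes

If types separate, audit earns payment 268 and no audit earns 186.
Well-connected: audit gives 268 − 40 = 228; no audit gives 186 − 10 = 176. No deviation. ✓
Unconnected: no audit gives 186 − 10 = 176; audit gives 268 − 110 = 158. No deviation. ✓
Both incentive constraints hold.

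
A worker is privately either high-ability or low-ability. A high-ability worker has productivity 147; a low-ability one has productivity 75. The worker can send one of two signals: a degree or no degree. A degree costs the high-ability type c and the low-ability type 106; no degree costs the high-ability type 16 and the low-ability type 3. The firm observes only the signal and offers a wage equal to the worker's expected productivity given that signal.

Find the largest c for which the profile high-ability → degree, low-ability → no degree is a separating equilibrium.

Under separation: degree → high-ability (pays 147); no degree → low-ability (pays 75).
Low-ability: 75 − 3 = 72 ≥ 147 − 106 = 41. Holds regardless of c. ✓
High-ability: 147 − c ≥ 75 − 16, so c ≤ 147 − 59 = 88.

88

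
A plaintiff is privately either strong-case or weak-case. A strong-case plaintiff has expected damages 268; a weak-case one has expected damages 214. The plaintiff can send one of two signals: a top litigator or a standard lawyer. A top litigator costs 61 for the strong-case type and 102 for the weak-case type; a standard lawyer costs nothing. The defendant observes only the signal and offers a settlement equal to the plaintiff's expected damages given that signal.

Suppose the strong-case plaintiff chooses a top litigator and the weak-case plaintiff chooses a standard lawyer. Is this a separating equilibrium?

If types separate, top litigator earns payment 268 and standard lawyer earns 214.
Strong-case: top litigator gives 268 − 61 = 207; standard lawyer gives 214 − 0 = 214. Would deviate. ✗
Weak-case: standard lawyer gives 214 − 0 = 214; top litigator gives 268 − 102 = 166. No deviation. ✓

No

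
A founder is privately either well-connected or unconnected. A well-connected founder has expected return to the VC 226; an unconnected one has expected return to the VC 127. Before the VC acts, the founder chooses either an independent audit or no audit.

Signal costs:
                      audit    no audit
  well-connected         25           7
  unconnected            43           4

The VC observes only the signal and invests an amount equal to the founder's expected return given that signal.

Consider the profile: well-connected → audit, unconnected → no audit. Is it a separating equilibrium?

No

Under separation the VC infers type exactly: audit → well-connected (pays 226), no audit → unconnected (pays 127).
Well-connected: audit gives 226 − 25 = 201; no audit gives 127 − 7 = 120. No deviation. ✓
Unconnected: no audit gives 127 − 4 = 123; audit gives 226 − 43 = 183. Would deviate. ✗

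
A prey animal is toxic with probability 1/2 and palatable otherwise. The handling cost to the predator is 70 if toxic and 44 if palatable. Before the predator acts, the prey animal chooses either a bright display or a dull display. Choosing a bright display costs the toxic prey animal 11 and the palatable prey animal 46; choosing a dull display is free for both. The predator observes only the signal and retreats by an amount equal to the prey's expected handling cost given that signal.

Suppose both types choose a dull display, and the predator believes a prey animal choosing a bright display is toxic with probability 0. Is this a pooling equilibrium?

At the pooled signal (dull display) the predator holds the prior 1/2 and pays 1/2·70 + 1/2·44 = 57. Off-path (bright display) belief 0 gives 0·70 + 1·44 = 44.
Toxic: dull display gives 57 − 0 = 57; bright display gives 44 − 11 = 33. Stays. ✓
Palatable: dull display gives 57 − 0 = 57; bright display gives 44 − 46 = -2. Stays. ✓

Yes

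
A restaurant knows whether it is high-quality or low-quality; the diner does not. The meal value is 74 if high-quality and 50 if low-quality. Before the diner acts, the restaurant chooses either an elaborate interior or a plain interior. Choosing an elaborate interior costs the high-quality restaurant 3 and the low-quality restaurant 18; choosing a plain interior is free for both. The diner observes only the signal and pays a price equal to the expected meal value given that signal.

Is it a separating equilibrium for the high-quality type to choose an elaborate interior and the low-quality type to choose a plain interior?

If types separate, elaborate interior earns payment 74 and plain interior earns 50.
High-quality: elaborate interior gives 74 − 3 = 71; plain interior gives 50 − 0 = 50. No deviation. ✓
Low-quality: plain interior gives 50 − 0 = 50; elaborate interior gives 74 − 18 = 56. Would deviate. ✗

No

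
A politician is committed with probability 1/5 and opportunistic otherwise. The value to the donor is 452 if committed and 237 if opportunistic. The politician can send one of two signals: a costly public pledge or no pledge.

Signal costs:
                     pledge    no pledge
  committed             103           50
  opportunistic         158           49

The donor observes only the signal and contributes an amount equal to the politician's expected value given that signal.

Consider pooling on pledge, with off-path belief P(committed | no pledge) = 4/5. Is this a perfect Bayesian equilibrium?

No

At the pooled signal (pledge) the donor holds the prior 1/5 and pays 1/5·452 + 4/5·237 = 280. Off-path (no pledge) belief 4/5 gives 4/5·452 + 1/5·237 = 409.
Committed: pledge gives 280 − 103 = 177; no pledge gives 409 − 50 = 359. Deviates. ✗
Opportunistic: pledge gives 280 − 158 = 122; no pledge gives 409 − 49 = 360. Deviates. ✗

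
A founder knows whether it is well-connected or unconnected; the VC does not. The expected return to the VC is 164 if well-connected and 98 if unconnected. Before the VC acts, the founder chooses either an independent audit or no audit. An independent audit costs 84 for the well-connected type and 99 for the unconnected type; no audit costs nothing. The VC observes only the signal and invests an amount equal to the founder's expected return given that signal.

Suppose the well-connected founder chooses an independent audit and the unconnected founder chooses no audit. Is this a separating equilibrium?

No

If types separate, audit earns payment 164 and no audit earns 98.
Well-connected: audit gives 164 − 84 = 80; no audit gives 98 − 0 = 98. Would deviate. ✗
Unconnected: no audit gives 98 − 0 = 98; audit gives 164 − 99 = 65. No deviation. ✓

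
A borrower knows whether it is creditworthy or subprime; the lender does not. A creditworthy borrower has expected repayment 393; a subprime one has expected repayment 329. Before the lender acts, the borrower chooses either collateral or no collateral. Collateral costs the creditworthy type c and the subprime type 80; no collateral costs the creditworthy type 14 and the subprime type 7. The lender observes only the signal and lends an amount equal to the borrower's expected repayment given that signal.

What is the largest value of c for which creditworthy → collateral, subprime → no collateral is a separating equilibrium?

78

Under separation: collateral → creditworthy (pays 393); no collateral → subprime (pays 329).
Subprime: 329 − 7 = 322 ≥ 393 − 80 = 313. Holds regardless of c. ✓
Creditworthy: 393 − c ≥ 329 − 14, so c ≤ 393 − 315 = 78.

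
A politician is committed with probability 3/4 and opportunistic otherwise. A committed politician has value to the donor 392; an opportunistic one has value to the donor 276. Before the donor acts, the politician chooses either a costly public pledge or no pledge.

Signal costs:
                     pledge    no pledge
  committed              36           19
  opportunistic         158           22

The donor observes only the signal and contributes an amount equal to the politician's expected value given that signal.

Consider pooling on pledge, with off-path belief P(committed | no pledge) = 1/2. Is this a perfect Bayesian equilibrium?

On the equilibrium path (pledge) the donor holds the prior 3/4 and pays 3/4·392 + 1/4·276 = 363. Off-path (no pledge) belief 1/2 gives 1/2·392 + 1/2·276 = 334.
Committed: pledge gives 363 − 36 = 327; no pledge gives 334 − 19 = 315. Stays. ✓
Opportunistic: pledge gives 363 − 158 = 205; no pledge gives 334 − 22 = 312. Deviates. ✗

No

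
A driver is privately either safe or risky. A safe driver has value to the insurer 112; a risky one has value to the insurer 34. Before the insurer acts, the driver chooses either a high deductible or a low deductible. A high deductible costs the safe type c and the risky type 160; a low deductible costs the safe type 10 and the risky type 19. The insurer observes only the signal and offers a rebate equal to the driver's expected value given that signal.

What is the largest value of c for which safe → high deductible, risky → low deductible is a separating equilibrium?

Under separation: high deductible → safe (pays 112); low deductible → risky (pays 34).
Risky: 34 − 19 = 15 ≥ 112 − 160 = -48. Holds regardless of c. ✓
Safe: 112 − c ≥ 34 − 10, so c ≤ 112 − 24 = 88.

88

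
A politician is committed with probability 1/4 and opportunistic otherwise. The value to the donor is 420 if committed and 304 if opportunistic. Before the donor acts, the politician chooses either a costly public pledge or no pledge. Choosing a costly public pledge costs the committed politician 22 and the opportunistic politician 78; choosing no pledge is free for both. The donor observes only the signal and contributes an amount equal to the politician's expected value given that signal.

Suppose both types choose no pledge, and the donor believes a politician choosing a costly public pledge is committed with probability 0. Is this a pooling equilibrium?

Yes

At the pooled signal (no pledge) the donor holds the prior 1/4 and pays 1/4·420 + 3/4·304 = 333. Off-path (pledge) belief 0 gives 0·420 + 1·304 = 304.
Committed: no pledge gives 333 − 0 = 333; pledge gives 304 − 22 = 282. Stays. ✓
Opportunistic: no pledge gives 333 − 0 = 333; pledge gives 304 − 78 = 226. Stays. ✓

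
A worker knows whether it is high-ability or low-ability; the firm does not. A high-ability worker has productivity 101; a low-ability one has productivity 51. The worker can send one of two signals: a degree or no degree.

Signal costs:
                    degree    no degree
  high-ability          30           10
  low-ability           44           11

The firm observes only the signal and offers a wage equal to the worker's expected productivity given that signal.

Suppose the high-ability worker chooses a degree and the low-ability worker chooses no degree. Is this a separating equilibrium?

If types separate, degree earns payment 101 and no degree earns 51.
High-ability: degree gives 101 − 30 = 71; no degree gives 51 − 10 = 41. No deviation. ✓
Low-ability: no degree gives 51 − 11 = 40; degree gives 101 − 44 = 57. Would deviate. ✗

No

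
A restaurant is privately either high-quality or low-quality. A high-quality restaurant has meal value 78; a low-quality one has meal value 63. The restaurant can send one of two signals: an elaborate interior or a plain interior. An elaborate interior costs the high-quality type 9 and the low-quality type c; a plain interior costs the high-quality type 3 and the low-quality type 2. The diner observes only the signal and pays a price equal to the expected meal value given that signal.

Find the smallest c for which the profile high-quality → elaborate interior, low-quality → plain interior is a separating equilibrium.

17

Under separation: elaborate interior → high-quality (pays 78); plain interior → low-quality (pays 63).
High-quality: 78 − 9 = 69 ≥ 63 − 3 = 60. Holds regardless of c. ✓
Low-quality: 63 − 2 ≥ 78 − c, so c ≥ 78 − 61 = 17.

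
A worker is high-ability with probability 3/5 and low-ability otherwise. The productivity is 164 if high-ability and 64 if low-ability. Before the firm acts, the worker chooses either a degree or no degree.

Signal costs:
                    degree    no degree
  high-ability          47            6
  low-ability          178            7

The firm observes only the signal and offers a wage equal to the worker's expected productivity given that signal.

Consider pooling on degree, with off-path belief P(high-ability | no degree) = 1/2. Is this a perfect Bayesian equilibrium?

At the pooled signal (degree) the firm holds the prior 3/5 and pays 3/5·164 + 2/5·64 = 124. Off-path (no degree) belief 1/2 gives 1/2·164 + 1/2·64 = 114.
High-ability: degree gives 124 − 47 = 77; no degree gives 114 − 6 = 108. Deviates. ✗
Low-ability: degree gives 124 − 178 = -54; no degree gives 114 − 7 = 107. Deviates. ✗

No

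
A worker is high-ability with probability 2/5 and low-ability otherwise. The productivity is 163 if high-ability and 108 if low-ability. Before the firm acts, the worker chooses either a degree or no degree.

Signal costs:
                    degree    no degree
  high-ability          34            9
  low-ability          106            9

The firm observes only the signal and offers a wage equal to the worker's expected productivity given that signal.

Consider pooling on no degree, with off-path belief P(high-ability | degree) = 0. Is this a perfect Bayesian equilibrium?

Yes

At the pooled signal (no degree) the firm holds the prior 2/5 and pays 2/5·163 + 3/5·108 = 130. Off-path (degree) belief 0 gives 0·163 + 1·108 = 108.
High-ability: no degree gives 130 − 9 = 121; degree gives 108 − 34 = 74. Stays. ✓
Low-ability: no degree gives 130 − 9 = 121; degree gives 108 − 106 = 2. Stays. ✓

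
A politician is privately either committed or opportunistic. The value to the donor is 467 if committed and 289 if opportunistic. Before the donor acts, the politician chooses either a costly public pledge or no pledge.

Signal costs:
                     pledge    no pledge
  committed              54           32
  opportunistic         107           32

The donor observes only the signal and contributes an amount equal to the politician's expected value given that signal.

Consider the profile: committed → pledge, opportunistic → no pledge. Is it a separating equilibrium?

No

If types separate, pledge earns payment 467 and no pledge earns 289.
Committed: pledge gives 467 − 54 = 413; no pledge gives 289 − 32 = 257. No deviation. ✓
Opportunistic: no pledge gives 289 − 32 = 257; pledge gives 467 − 107 = 360. Would deviate. ✗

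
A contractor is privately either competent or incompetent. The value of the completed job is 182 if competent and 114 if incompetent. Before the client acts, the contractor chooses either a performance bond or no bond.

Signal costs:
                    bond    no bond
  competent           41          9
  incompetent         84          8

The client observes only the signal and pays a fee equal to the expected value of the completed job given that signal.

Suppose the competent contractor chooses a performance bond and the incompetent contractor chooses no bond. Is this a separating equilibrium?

If types separate, bond earns payment 182 and no bond earns 114.
Competent: bond gives 182 − 41 = 141; no bond gives 114 − 9 = 105. No deviation. ✓
Incompetent: no bond gives 114 − 8 = 106; bond gives 182 − 84 = 98. No deviation. ✓
Neither type gains from mimicking the other.

Yes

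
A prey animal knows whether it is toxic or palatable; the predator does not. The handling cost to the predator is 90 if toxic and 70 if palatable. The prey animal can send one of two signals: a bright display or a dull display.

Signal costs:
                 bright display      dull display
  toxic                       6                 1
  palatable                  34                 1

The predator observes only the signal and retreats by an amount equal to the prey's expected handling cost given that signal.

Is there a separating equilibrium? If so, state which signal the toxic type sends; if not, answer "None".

bright display

Try toxic → bright display, palatable → dull display:
  Under separation the predator infers type exactly: bright display → toxic (pays 90), dull display → palatable (pays 70).
  Toxic: bright display gives 90 − 6 = 84; dull display gives 70 − 1 = 69. No deviation. ✓
  Palatable: dull display gives 70 − 1 = 69; bright display gives 90 − 34 = 56. No deviation. ✓
Both hold — the toxic type sends bright display.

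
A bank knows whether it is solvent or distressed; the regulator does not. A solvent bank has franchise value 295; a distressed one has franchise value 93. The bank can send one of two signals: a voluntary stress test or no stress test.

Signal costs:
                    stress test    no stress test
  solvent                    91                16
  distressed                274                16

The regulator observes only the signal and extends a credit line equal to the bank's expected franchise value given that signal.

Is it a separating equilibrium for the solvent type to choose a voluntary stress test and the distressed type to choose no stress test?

If types separate, stress test earns payment 295 and no stress test earns 93.
Solvent: stress test gives 295 − 91 = 204; no stress test gives 93 − 16 = 77. No deviation. ✓
Distressed: no stress test gives 93 − 16 = 77; stress test gives 295 − 274 = 21. No deviation. ✓
Neither type gains from mimicking the other.

Yes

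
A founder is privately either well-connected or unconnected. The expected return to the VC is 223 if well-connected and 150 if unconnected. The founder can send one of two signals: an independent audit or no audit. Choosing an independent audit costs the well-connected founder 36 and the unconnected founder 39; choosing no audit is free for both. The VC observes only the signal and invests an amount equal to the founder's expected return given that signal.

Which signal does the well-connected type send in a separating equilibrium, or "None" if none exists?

None

Try well-connected → audit, unconnected → no audit:
  If types separate, audit earns payment 223 and no audit earns 150.
  Well-connected: audit gives 223 − 36 = 187; no audit gives 150 − 0 = 150. No deviation. ✓
  Unconnected: no audit gives 150 − 0 = 150; audit gives 223 − 39 = 184. Would deviate. ✗
Try well-connected → no audit, unconnected → audit:
  If types separate, no audit earns payment 223 and audit earns 150.
  Well-connected: no audit gives 223 − 0 = 223; audit gives 150 − 36 = 114. No deviation. ✓
  Unconnected: audit gives 150 − 39 = 111; no audit gives 223 − 0 = 223. Would deviate. ✗
Neither assignment is incentive-compatible.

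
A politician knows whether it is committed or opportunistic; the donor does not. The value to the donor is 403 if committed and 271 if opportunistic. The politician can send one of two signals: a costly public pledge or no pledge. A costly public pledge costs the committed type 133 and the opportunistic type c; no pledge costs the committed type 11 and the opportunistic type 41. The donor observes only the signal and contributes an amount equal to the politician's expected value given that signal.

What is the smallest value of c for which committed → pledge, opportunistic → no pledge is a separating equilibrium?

Under separation: pledge → committed (pays 403); no pledge → opportunistic (pays 271).
Committed: 403 − 133 = 270 ≥ 271 − 11 = 260. Holds regardless of c. ✓
Opportunistic: 271 − 41 ≥ 403 − c, so c ≥ 403 − 230 = 173.

173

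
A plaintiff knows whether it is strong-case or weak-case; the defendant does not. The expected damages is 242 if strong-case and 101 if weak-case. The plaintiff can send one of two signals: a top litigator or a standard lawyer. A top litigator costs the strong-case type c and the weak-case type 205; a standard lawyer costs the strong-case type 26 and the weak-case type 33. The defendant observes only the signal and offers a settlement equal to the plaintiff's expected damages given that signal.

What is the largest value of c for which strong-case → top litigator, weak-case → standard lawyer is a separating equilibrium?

167

Under separation: top litigator → strong-case (pays 242); standard lawyer → weak-case (pays 101).
Weak-case: 101 − 33 = 68 ≥ 242 − 205 = 37. Holds regardless of c. ✓
Strong-case: 242 − c ≥ 101 − 26, so c ≤ 242 − 75 = 167.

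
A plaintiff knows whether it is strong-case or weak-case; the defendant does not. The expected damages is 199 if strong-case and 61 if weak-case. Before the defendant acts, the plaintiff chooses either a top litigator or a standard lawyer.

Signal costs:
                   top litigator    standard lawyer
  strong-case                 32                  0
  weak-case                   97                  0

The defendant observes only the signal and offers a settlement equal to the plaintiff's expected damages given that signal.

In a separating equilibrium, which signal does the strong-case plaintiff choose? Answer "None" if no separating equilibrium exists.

None

Try strong-case → top litigator, weak-case → standard lawyer:
  If types separate, top litigator earns payment 199 and standard lawyer earns 61.
  Strong-case: top litigator gives 199 − 32 = 167; standard lawyer gives 61 − 0 = 61. No deviation. ✓
  Weak-case: standard lawyer gives 61 − 0 = 61; top litigator gives 199 − 97 = 102. Would deviate. ✗
Try strong-case → standard lawyer, weak-case → top litigator:
  If types separate, standard lawyer earns payment 199 and top litigator earns 61.
  Strong-case: standard lawyer gives 199 − 0 = 199; top litigator gives 61 − 32 = 29. No deviation. ✓
  Weak-case: top litigator gives 61 − 97 = -36; standard lawyer gives 199 − 0 = 199. Would deviate. ✗
Neither assignment is incentive-compatible.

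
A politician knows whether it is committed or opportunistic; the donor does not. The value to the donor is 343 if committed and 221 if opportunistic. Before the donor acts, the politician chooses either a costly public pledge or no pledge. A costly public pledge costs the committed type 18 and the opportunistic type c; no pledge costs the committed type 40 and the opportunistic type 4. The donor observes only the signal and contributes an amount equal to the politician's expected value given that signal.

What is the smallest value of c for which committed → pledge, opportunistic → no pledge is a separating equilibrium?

126

Under separation: pledge → committed (pays 343); no pledge → opportunistic (pays 221).
Committed: 343 − 18 = 325 ≥ 221 − 40 = 181. Holds regardless of c. ✓
Opportunistic: 221 − 4 ≥ 343 − c, so c ≥ 343 − 217 = 126.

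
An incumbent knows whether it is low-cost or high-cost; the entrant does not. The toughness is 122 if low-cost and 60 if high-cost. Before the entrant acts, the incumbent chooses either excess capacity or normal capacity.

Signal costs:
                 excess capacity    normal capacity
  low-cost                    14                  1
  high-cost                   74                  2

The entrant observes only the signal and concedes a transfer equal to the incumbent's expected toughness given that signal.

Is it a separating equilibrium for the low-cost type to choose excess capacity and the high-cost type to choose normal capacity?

Yes

Under separation the entrant infers type exactly: excess capacity → low-cost (pays 122), normal capacity → high-cost (pays 60).
Low-cost: excess capacity gives 122 − 14 = 108; normal capacity gives 60 − 1 = 59. No deviation. ✓
High-cost: normal capacity gives 60 − 2 = 58; excess capacity gives 122 − 74 = 48. No deviation. ✓
Both incentive constraints hold.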